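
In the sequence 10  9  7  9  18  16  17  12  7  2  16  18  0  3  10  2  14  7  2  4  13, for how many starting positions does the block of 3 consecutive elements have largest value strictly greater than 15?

9

[10, 9, 7] → max 10
[9, 7, 9] → max 9
[7, 9, 18] → max 18  > 15 ✓
[9, 18, 16] → max 18  > 15 ✓
[18, 16, 17] → max 18  > 15 ✓
[16, 17, 12] → max 17  > 15 ✓
[17, 12, 7] → max 17  > 15 ✓
[12, 7, 2] → max 12
[7, 2, 16] → max 16  > 15 ✓
[2, 16, 18] → max 18  > 15 ✓
[16, 18, 0] → max 18  > 15 ✓
[18, 0, 3] → max 18  > 15 ✓
[0, 3, 10] → max 10
[3, 10, 2] → max 10
[10, 2, 14] → max 14
[2, 14, 7] → max 14
[14, 7, 2] → max 14
[7, 2, 4] → max 7
[2, 4, 13] → max 13
9 windows satisfy the condition.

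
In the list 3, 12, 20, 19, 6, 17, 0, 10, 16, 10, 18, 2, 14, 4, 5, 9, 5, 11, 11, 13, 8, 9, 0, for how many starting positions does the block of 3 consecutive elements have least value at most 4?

10

[3, 12, 20] → min 3  ≤ 4 ✓
[12, 20, 19] → min 12
[20, 19, 6] → min 6
[19, 6, 17] → min 6
[6, 17, 0] → min 0  ≤ 4 ✓
[17, 0, 10] → min 0  ≤ 4 ✓
[0, 10, 16] → min 0  ≤ 4 ✓
[10, 16, 10] → min 10
[16, 10, 18] → min 10
[10, 18, 2] → min 2  ≤ 4 ✓
[18, 2, 14] → min 2  ≤ 4 ✓
[2, 14, 4] → min 2  ≤ 4 ✓
[14, 4, 5] → min 4  ≤ 4 ✓
[4, 5, 9] → min 4  ≤ 4 ✓
[5, 9, 5] → min 5
[9, 5, 11] → min 5
[5, 11, 11] → min 5
[11, 11, 13] → min 11
[11, 13, 8] → min 8
[13, 8, 9] → min 8
[8, 9, 0] → min 0  ≤ 4 ✓
10 windows satisfy the condition.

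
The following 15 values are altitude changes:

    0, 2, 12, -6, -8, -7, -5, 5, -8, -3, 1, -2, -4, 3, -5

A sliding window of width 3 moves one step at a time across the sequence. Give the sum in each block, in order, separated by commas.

14, 8, -2, -21, -20, -7, -8, -6, -10, -4, -5, -3, -6

[0, 2, 12] → sum 14
[2, 12, -6] → sum 8
[12, -6, -8] → sum -2
[-6, -8, -7] → sum -21
[-8, -7, -5] → sum -20
[-7, -5, 5] → sum -7
[-5, 5, -8] → sum -8
[5, -8, -3] → sum -6
[-8, -3, 1] → sum -10
[-3, 1, -2] → sum -4
[1, -2, -4] → sum -5
[-2, -4, 3] → sum -3
[-4, 3, -5] → sum -6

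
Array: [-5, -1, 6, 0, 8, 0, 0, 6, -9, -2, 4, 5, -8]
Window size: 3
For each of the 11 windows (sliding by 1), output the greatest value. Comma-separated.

6, 6, 8, 8, 8, 6, 6, 6, 4, 5, 5

(-5, -1, 6) → max 6
(-1, 6, 0) → max 6
(6, 0, 8) → max 8
(0, 8, 0) → max 8
(8, 0, 0) → max 8
(0, 0, 6) → max 6
(0, 6, -9) → max 6
(6, -9, -2) → max 6
(-9, -2, 4) → max 4
(-2, 4, 5) → max 5
(4, 5, -8) → max 5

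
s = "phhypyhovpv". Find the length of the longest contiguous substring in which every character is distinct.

add p: [p] len 1
add h: [p, h] len 2
add h (repeat h, move left end past it): [h] len 1
add y: [h, y] len 2
add p: [h, y, p] len 3
add y (repeat y, move left end past it): [p, y] len 2
add h: [p, y, h] len 3
add o: [p, y, h, o] len 4
add v: [p, y, h, o, v] len 5
add p (repeat p, move left end past it): [y, h, o, v, p] len 5
add v (repeat v, move left end past it): [p, v] len 2
Longest all-distinct length: 5.

5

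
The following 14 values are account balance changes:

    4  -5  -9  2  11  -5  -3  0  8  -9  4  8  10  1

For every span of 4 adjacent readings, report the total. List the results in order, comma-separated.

4 -5 -9 2 → sum -8
-5 -9 2 11 → sum -1
-9 2 11 -5 → sum -1
2 11 -5 -3 → sum 5
11 -5 -3 0 → sum 3
-5 -3 0 8 → sum 0
-3 0 8 -9 → sum -4
0 8 -9 4 → sum 3
8 -9 4 8 → sum 11
-9 4 8 10 → sum 13
4 8 10 1 → sum 23

-8, -1, -1, 5, 3, 0, -4, 3, 11, 13, 23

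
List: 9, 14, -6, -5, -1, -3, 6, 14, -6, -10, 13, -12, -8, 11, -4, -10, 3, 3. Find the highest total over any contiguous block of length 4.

(9, 14, -6, -5) → sum 12
(14, -6, -5, -1) → sum 2
(-6, -5, -1, -3) → sum -15
(-5, -1, -3, 6) → sum -3
(-1, -3, 6, 14) → sum 16
(-3, 6, 14, -6) → sum 11
(6, 14, -6, -10) → sum 4
(14, -6, -10, 13) → sum 11
(-6, -10, 13, -12) → sum -15
(-10, 13, -12, -8) → sum -17
(13, -12, -8, 11) → sum 4
(-12, -8, 11, -4) → sum -13
(-8, 11, -4, -10) → sum -11
(11, -4, -10, 3) → sum 0
(-4, -10, 3, 3) → sum -8
Highest of these is 16.

16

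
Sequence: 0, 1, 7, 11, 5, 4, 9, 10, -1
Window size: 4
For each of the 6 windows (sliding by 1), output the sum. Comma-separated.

19, 24, 27, 29, 28, 22

0 1 7 11 → sum 19
1 7 11 5 → sum 24
7 11 5 4 → sum 27
11 5 4 9 → sum 29
5 4 9 10 → sum 28
4 9 10 -1 → sum 22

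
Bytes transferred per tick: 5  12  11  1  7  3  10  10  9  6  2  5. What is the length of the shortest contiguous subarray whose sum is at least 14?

2

Extend right; whenever the sum reaches 14, record the length and shrink from the left:
add 5: running sum 5 < 14
end 1: [5, 12] sum 17, len 2
end 2: [12, 11] sum 23, len 2
end 3: [12, 11, 1] sum 24, len 3
end 4: [11, 1, 7] sum 19, len 3
end 5: [11, 1, 7, 3] sum 22, len 4
end 6: [7, 3, 10] sum 20, len 3
end 7: [10, 10] sum 20, len 2
end 8: [10, 9] sum 19, len 2
end 9: [9, 6] sum 15, len 2
end 10: [9, 6, 2] sum 17, len 3
end 11: [9, 6, 2, 5] sum 22, len 4
Shortest qualifying length: 2.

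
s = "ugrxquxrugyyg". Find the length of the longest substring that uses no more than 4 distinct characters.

add u: window [u] (1 distinct), len 1
add g: window [u, g] (2 distinct), len 2
add r: window [u, g, r] (3 distinct), len 3
add x: window [u, g, r, x] (4 distinct), len 4
add q: window [g, r, x, q] (4 distinct), len 4
add u: window [r, x, q, u] (4 distinct), len 4
add x: window [r, x, q, u, x] (4 distinct), len 5
add r: window [r, x, q, u, x, r] (4 distinct), len 6
add u: window [r, x, q, u, x, r, u] (4 distinct), len 7
add g: window [u, x, r, u, g] (4 distinct), len 5
add y: window [r, u, g, y] (4 distinct), len 4
add y: window [r, u, g, y, y] (4 distinct), len 5
add g: window [r, u, g, y, y, g] (4 distinct), len 6
Longest length with ≤4 distinct: 7.

7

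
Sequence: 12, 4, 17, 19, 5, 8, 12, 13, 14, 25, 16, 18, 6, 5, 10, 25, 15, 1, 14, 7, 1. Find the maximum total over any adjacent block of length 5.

Each size-5 window and its sum:
12 4 17 19 5 → sum 57
4 17 19 5 8 → sum 53
17 19 5 8 12 → sum 61
19 5 8 12 13 → sum 57
5 8 12 13 14 → sum 52
8 12 13 14 25 → sum 72
12 13 14 25 16 → sum 80
13 14 25 16 18 → sum 86
14 25 16 18 6 → sum 79
25 16 18 6 5 → sum 70
16 18 6 5 10 → sum 55
18 6 5 10 25 → sum 64
6 5 10 25 15 → sum 61
5 10 25 15 1 → sum 56
10 25 15 1 14 → sum 65
25 15 1 14 7 → sum 62
15 1 14 7 1 → sum 38
Maximum of these is 86.

86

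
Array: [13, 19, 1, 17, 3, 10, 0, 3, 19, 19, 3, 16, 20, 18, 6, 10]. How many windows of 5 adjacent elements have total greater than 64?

(13, 19, 1, 17, 3) → sum 53
(19, 1, 17, 3, 10) → sum 50
(1, 17, 3, 10, 0) → sum 31
(17, 3, 10, 0, 3) → sum 33
(3, 10, 0, 3, 19) → sum 35
(10, 0, 3, 19, 19) → sum 51
(0, 3, 19, 19, 3) → sum 44
(3, 19, 19, 3, 16) → sum 60
(19, 19, 3, 16, 20) → sum 77  > 64 ✓
(19, 3, 16, 20, 18) → sum 76  > 64 ✓
(3, 16, 20, 18, 6) → sum 63
(16, 20, 18, 6, 10) → sum 70  > 64 ✓
3 windows satisfy the condition.

3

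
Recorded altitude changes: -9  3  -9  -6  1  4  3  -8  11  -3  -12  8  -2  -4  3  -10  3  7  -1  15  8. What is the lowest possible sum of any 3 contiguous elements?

-15

Each size-3 window and its sum:
-9 3 -9 → sum -15
3 -9 -6 → sum -12
-9 -6 1 → sum -14
-6 1 4 → sum -1
1 4 3 → sum 8
4 3 -8 → sum -1
3 -8 11 → sum 6
-8 11 -3 → sum 0
11 -3 -12 → sum -4
-3 -12 8 → sum -7
-12 8 -2 → sum -6
8 -2 -4 → sum 2
-2 -4 3 → sum -3
-4 3 -10 → sum -11
3 -10 3 → sum -4
-10 3 7 → sum 0
3 7 -1 → sum 9
7 -1 15 → sum 21
-1 15 8 → sum 22
Lowest of these is -15.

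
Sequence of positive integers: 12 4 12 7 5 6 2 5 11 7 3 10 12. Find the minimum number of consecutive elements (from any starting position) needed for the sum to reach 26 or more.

3

add 12: running sum 12 < 26
add 4: running sum 16 < 26
end 2: [12, 4, 12] sum 28, len 3
end 3: [12, 4, 12, 7] sum 35, len 4
end 4: [4, 12, 7, 5] sum 28, len 4
end 5: [12, 7, 5, 6] sum 30, len 4
end 6: [12, 7, 5, 6, 2] sum 32, len 5
end 7: [12, 7, 5, 6, 2, 5] sum 37, len 6
end 8: [5, 6, 2, 5, 11] sum 29, len 5
end 9: [6, 2, 5, 11, 7] sum 31, len 5
end 10: [5, 11, 7, 3] sum 26, len 4
end 11: [11, 7, 3, 10] sum 31, len 4
end 12: [7, 3, 10, 12] sum 32, len 4
Shortest qualifying length: 3.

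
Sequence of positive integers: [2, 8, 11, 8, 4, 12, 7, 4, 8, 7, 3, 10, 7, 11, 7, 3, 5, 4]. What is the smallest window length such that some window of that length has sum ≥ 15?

2

add 2: running sum 2 < 15
add 8: running sum 10 < 15
end 2: [8, 11] sum 19, len 2
end 3: [11, 8] sum 19, len 2
end 4: [11, 8, 4] sum 23, len 3
end 5: [4, 12] sum 16, len 2
end 6: [12, 7] sum 19, len 2
end 7: [12, 7, 4] sum 23, len 3
end 8: [7, 4, 8] sum 19, len 3
end 9: [8, 7] sum 15, len 2
end 10: [8, 7, 3] sum 18, len 3
end 11: [7, 3, 10] sum 20, len 3
end 12: [10, 7] sum 17, len 2
end 13: [7, 11] sum 18, len 2
end 14: [11, 7] sum 18, len 2
end 15: [11, 7, 3] sum 21, len 3
end 16: [7, 3, 5] sum 15, len 3
end 17: [7, 3, 5, 4] sum 19, len 4
Shortest qualifying length: 2.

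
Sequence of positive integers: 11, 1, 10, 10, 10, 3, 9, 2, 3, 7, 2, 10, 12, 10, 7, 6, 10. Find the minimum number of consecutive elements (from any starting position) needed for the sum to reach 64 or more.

add 11: running sum 11 < 64
add 1: running sum 12 < 64
add 10: running sum 22 < 64
add 10: running sum 32 < 64
add 10: running sum 42 < 64
add 3: running sum 45 < 64
add 9: running sum 54 < 64
add 2: running sum 56 < 64
add 3: running sum 59 < 64
add 7: shortest ending here [11, 1, 10, 10, 10, 3, 9, 2, 3, 7] sum 66, len 10
add 2: shortest ending here [11, 1, 10, 10, 10, 3, 9, 2, 3, 7, 2] sum 68, len 11
add 10: shortest ending here [10, 10, 10, 3, 9, 2, 3, 7, 2, 10] sum 66, len 10
add 12: shortest ending here [10, 10, 3, 9, 2, 3, 7, 2, 10, 12] sum 68, len 10
add 10: shortest ending here [10, 3, 9, 2, 3, 7, 2, 10, 12, 10] sum 68, len 10
add 7: shortest ending here [3, 9, 2, 3, 7, 2, 10, 12, 10, 7] sum 65, len 10
add 6: shortest ending here [9, 2, 3, 7, 2, 10, 12, 10, 7, 6] sum 68, len 10
add 10: shortest ending here [7, 2, 10, 12, 10, 7, 6, 10] sum 64, len 8
Shortest qualifying length: 8.

8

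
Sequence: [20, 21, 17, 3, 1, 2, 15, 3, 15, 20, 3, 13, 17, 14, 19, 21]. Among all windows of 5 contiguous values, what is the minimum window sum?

Each size-5 window and its sum:
20 21 17 3 1 → sum 62
21 17 3 1 2 → sum 44
17 3 1 2 15 → sum 38
3 1 2 15 3 → sum 24
1 2 15 3 15 → sum 36
2 15 3 15 20 → sum 55
15 3 15 20 3 → sum 56
3 15 20 3 13 → sum 54
15 20 3 13 17 → sum 68
20 3 13 17 14 → sum 67
3 13 17 14 19 → sum 66
13 17 14 19 21 → sum 84
Minimum of these is 24.

24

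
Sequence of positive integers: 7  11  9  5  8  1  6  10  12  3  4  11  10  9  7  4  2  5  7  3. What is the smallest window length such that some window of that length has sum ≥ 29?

add 7: running sum 7 < 29
add 11: running sum 18 < 29
add 9: running sum 27 < 29
add 5: shortest ending here [7, 11, 9, 5] sum 32, len 4
add 8: shortest ending here [11, 9, 5, 8] sum 33, len 4
add 1: shortest ending here [11, 9, 5, 8, 1] sum 34, len 5
add 6: shortest ending here [9, 5, 8, 1, 6] sum 29, len 5
add 10: shortest ending here [5, 8, 1, 6, 10] sum 30, len 5
add 12: shortest ending here [1, 6, 10, 12] sum 29, len 4
add 3: shortest ending here [6, 10, 12, 3] sum 31, len 4
add 4: shortest ending here [10, 12, 3, 4] sum 29, len 4
add 11: shortest ending here [12, 3, 4, 11] sum 30, len 4
add 10: shortest ending here [12, 3, 4, 11, 10] sum 40, len 5
add 9: shortest ending here [11, 10, 9] sum 30, len 3
add 7: shortest ending here [11, 10, 9, 7] sum 37, len 4
add 4: shortest ending here [10, 9, 7, 4] sum 30, len 4
add 2: shortest ending here [10, 9, 7, 4, 2] sum 32, len 5
add 5: shortest ending here [10, 9, 7, 4, 2, 5] sum 37, len 6
add 7: shortest ending here [9, 7, 4, 2, 5, 7] sum 34, len 6
add 3: shortest ending here [9, 7, 4, 2, 5, 7, 3] sum 37, len 7
Shortest qualifying length: 3.

3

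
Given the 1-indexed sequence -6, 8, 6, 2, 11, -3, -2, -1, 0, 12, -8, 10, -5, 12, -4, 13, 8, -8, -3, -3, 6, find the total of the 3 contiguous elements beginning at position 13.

3

Elements at indices 13..15: -5, 12, -4
sum(-5, 12, -4) = 3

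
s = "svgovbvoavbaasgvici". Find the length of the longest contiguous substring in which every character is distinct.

add s: [s] len 1
add v: [s, v] len 2
add g: [s, v, g] len 3
add o: [s, v, g, o] len 4
add v (repeat v, move left end past it): [g, o, v] len 3
add b: [g, o, v, b] len 4
add v (repeat v, move left end past it): [b, v] len 2
add o: [b, v, o] len 3
add a: [b, v, o, a] len 4
add v (repeat v, move left end past it): [o, a, v] len 3
add b: [o, a, v, b] len 4
add a (repeat a, move left end past it): [v, b, a] len 3
add a (repeat a, move left end past it): [a] len 1
add s: [a, s] len 2
add g: [a, s, g] len 3
add v: [a, s, g, v] len 4
add i: [a, s, g, v, i] len 5
add c: [a, s, g, v, i, c] len 6
add i (repeat i, move left end past it): [c, i] len 2
Longest all-distinct length: 6.

6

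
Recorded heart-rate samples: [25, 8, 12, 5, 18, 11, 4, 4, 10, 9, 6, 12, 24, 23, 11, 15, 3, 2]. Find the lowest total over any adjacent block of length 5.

[25, 8, 12, 5, 18] → sum 68
[8, 12, 5, 18, 11] → sum 54
[12, 5, 18, 11, 4] → sum 50
[5, 18, 11, 4, 4] → sum 42
[18, 11, 4, 4, 10] → sum 47
[11, 4, 4, 10, 9] → sum 38
[4, 4, 10, 9, 6] → sum 33
[4, 10, 9, 6, 12] → sum 41
[10, 9, 6, 12, 24] → sum 61
[9, 6, 12, 24, 23] → sum 74
[6, 12, 24, 23, 11] → sum 76
[12, 24, 23, 11, 15] → sum 85
[24, 23, 11, 15, 3] → sum 76
[23, 11, 15, 3, 2] → sum 54
Lowest of these is 33.

33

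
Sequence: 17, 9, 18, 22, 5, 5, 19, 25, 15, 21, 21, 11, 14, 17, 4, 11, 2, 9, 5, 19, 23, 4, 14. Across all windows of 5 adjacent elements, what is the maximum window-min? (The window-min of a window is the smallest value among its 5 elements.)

17 9 18 22 5 → min 5
9 18 22 5 5 → min 5
18 22 5 5 19 → min 5
22 5 5 19 25 → min 5
5 5 19 25 15 → min 5
5 19 25 15 21 → min 5
19 25 15 21 21 → min 15
25 15 21 21 11 → min 11
15 21 21 11 14 → min 11
21 21 11 14 17 → min 11
21 11 14 17 4 → min 4
11 14 17 4 11 → min 4
14 17 4 11 2 → min 2
17 4 11 2 9 → min 2
4 11 2 9 5 → min 2
11 2 9 5 19 → min 2
2 9 5 19 23 → min 2
9 5 19 23 4 → min 4
5 19 23 4 14 → min 4
Maximum of these is 15.

15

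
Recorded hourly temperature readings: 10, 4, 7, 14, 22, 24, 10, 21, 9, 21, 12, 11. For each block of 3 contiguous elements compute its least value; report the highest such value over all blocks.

[10, 4, 7] → min 4
[4, 7, 14] → min 4
[7, 14, 22] → min 7
[14, 22, 24] → min 14
[22, 24, 10] → min 10
[24, 10, 21] → min 10
[10, 21, 9] → min 9
[21, 9, 21] → min 9
[9, 21, 12] → min 9
[21, 12, 11] → min 11
Highest of these is 14.

14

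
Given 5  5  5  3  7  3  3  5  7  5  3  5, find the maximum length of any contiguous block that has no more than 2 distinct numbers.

4

Extend right; when distinct count exceeds 2, shrink from the left:
add 5: window [5] (1 distinct), len 1
add 5: window [5, 5] (1 distinct), len 2
add 5: window [5, 5, 5] (1 distinct), len 3
add 3: window [5, 5, 5, 3] (2 distinct), len 4
add 7: window [3, 7] (2 distinct), len 2
add 3: window [3, 7, 3] (2 distinct), len 3
add 3: window [3, 7, 3, 3] (2 distinct), len 4
add 5: window [3, 3, 5] (2 distinct), len 3
add 7: window [5, 7] (2 distinct), len 2
add 5: window [5, 7, 5] (2 distinct), len 3
add 3: window [5, 3] (2 distinct), len 2
add 5: window [5, 3, 5] (2 distinct), len 3
Longest length with ≤2 distinct: 4.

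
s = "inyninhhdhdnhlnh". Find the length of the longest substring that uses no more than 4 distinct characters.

add i: window [i] (1 distinct), len 1
add n: window [i, n] (2 distinct), len 2
add y: window [i, n, y] (3 distinct), len 3
add n: window [i, n, y, n] (3 distinct), len 4
add i: window [i, n, y, n, i] (3 distinct), len 5
add n: window [i, n, y, n, i, n] (3 distinct), len 6
add h: window [i, n, y, n, i, n, h] (4 distinct), len 7
add h: window [i, n, y, n, i, n, h, h] (4 distinct), len 8
add d: window [n, i, n, h, h, d] (4 distinct), len 6
add h: window [n, i, n, h, h, d, h] (4 distinct), len 7
add d: window [n, i, n, h, h, d, h, d] (4 distinct), len 8
add n: window [n, i, n, h, h, d, h, d, n] (4 distinct), len 9
add h: window [n, i, n, h, h, d, h, d, n, h] (4 distinct), len 10
add l: window [n, h, h, d, h, d, n, h, l] (4 distinct), len 9
add n: window [n, h, h, d, h, d, n, h, l, n] (4 distinct), len 10
add h: window [n, h, h, d, h, d, n, h, l, n, h] (4 distinct), len 11
Longest length with ≤4 distinct: 11.

11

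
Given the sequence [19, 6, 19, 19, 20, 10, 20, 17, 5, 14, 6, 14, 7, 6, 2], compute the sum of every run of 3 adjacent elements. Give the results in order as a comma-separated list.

44, 44, 58, 49, 50, 47, 42, 36, 25, 34, 27, 27, 15

19 6 19 → sum 44
6 19 19 → sum 44
19 19 20 → sum 58
19 20 10 → sum 49
20 10 20 → sum 50
10 20 17 → sum 47
20 17 5 → sum 42
17 5 14 → sum 36
5 14 6 → sum 25
14 6 14 → sum 34
6 14 7 → sum 27
14 7 6 → sum 27
7 6 2 → sum 15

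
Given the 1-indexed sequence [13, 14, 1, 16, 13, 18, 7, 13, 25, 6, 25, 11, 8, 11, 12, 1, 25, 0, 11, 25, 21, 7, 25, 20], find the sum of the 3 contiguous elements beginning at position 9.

56

Elements at indices 9..11: 25, 6, 25
sum(25, 6, 25) = 56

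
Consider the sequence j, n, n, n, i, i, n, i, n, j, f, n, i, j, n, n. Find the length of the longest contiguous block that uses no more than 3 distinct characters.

add j: window [j] (1 distinct), len 1
add n: window [j, n] (2 distinct), len 2
add n: window [j, n, n] (2 distinct), len 3
add n: window [j, n, n, n] (2 distinct), len 4
add i: window [j, n, n, n, i] (3 distinct), len 5
add i: window [j, n, n, n, i, i] (3 distinct), len 6
add n: window [j, n, n, n, i, i, n] (3 distinct), len 7
add i: window [j, n, n, n, i, i, n, i] (3 distinct), len 8
add n: window [j, n, n, n, i, i, n, i, n] (3 distinct), len 9
add j: window [j, n, n, n, i, i, n, i, n, j] (3 distinct), len 10
add f: window [n, j, f] (3 distinct), len 3
add n: window [n, j, f, n] (3 distinct), len 4
add i: window [f, n, i] (3 distinct), len 3
add j: window [n, i, j] (3 distinct), len 3
add n: window [n, i, j, n] (3 distinct), len 4
add n: window [n, i, j, n, n] (3 distinct), len 5
Longest length with ≤3 distinct: 10.

10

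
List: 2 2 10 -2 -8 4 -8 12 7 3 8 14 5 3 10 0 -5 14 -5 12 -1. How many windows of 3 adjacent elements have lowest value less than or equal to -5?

10

(2, 2, 10) → min 2
(2, 10, -2) → min -2
(10, -2, -8) → min -8  ≤ -5 ✓
(-2, -8, 4) → min -8  ≤ -5 ✓
(-8, 4, -8) → min -8  ≤ -5 ✓
(4, -8, 12) → min -8  ≤ -5 ✓
(-8, 12, 7) → min -8  ≤ -5 ✓
(12, 7, 3) → min 3
(7, 3, 8) → min 3
(3, 8, 14) → min 3
(8, 14, 5) → min 5
(14, 5, 3) → min 3
(5, 3, 10) → min 3
(3, 10, 0) → min 0
(10, 0, -5) → min -5  ≤ -5 ✓
(0, -5, 14) → min -5  ≤ -5 ✓
(-5, 14, -5) → min -5  ≤ -5 ✓
(14, -5, 12) → min -5  ≤ -5 ✓
(-5, 12, -1) → min -5  ≤ -5 ✓
10 windows satisfy the condition.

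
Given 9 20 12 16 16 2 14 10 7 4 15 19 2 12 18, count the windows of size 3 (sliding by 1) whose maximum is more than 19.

2

9 20 12 → max 20  > 19 ✓
20 12 16 → max 20  > 19 ✓
12 16 16 → max 16
16 16 2 → max 16
16 2 14 → max 16
2 14 10 → max 14
14 10 7 → max 14
10 7 4 → max 10
7 4 15 → max 15
4 15 19 → max 19
15 19 2 → max 19
19 2 12 → max 19
2 12 18 → max 18
2 windows satisfy the condition.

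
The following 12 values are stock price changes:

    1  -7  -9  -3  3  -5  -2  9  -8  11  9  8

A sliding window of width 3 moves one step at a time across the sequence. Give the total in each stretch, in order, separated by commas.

-15, -19, -9, -5, -4, 2, -1, 12, 12, 28

Sliding a size-3 window across the 12 values:
1 -7 -9 → sum -15
-7 -9 -3 → sum -19
-9 -3 3 → sum -9
-3 3 -5 → sum -5
3 -5 -2 → sum -4
-5 -2 9 → sum 2
-2 9 -8 → sum -1
9 -8 11 → sum 12
-8 11 9 → sum 12
11 9 8 → sum 28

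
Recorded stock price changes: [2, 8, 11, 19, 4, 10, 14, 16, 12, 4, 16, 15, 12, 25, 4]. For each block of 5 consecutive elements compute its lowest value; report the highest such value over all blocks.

(2, 8, 11, 19, 4) → min 2
(8, 11, 19, 4, 10) → min 4
(11, 19, 4, 10, 14) → min 4
(19, 4, 10, 14, 16) → min 4
(4, 10, 14, 16, 12) → min 4
(10, 14, 16, 12, 4) → min 4
(14, 16, 12, 4, 16) → min 4
(16, 12, 4, 16, 15) → min 4
(12, 4, 16, 15, 12) → min 4
(4, 16, 15, 12, 25) → min 4
(16, 15, 12, 25, 4) → min 4
Highest of these is 4.

4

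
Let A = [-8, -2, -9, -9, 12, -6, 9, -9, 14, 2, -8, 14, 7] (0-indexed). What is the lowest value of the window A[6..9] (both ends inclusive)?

-9

Elements at indices 6..9: 9, -9, 14, 2
min(9, -9, 14, 2) = -9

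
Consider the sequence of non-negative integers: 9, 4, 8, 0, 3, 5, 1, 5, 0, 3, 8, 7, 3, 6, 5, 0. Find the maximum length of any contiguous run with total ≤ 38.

10

Extend to the right; shrink from the left whenever the sum exceeds 38:
[9] sum 9 len 1
[9, 4] sum 13 len 2
[9, 4, 8] sum 21 len 3
[9, 4, 8, 0] sum 21 len 4
[9, 4, 8, 0, 3] sum 24 len 5
[9, 4, 8, 0, 3, 5] sum 29 len 6
[9, 4, 8, 0, 3, 5, 1] sum 30 len 7
[9, 4, 8, 0, 3, 5, 1, 5] sum 35 len 8
[9, 4, 8, 0, 3, 5, 1, 5, 0] sum 35 len 9
[9, 4, 8, 0, 3, 5, 1, 5, 0, 3] sum 38 len 10
[4, 8, 0, 3, 5, 1, 5, 0, 3, 8] sum 37 len 10
[0, 3, 5, 1, 5, 0, 3, 8, 7] sum 32 len 9
[0, 3, 5, 1, 5, 0, 3, 8, 7, 3] sum 35 len 10
[5, 1, 5, 0, 3, 8, 7, 3, 6] sum 38 len 9
[1, 5, 0, 3, 8, 7, 3, 6, 5] sum 38 len 9
[1, 5, 0, 3, 8, 7, 3, 6, 5, 0] sum 38 len 10
Longest length seen: 10.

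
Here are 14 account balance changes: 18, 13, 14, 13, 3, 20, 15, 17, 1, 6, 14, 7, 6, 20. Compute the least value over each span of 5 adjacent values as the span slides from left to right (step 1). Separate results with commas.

18 13 14 13 3 → min 3
13 14 13 3 20 → min 3
14 13 3 20 15 → min 3
13 3 20 15 17 → min 3
3 20 15 17 1 → min 1
20 15 17 1 6 → min 1
15 17 1 6 14 → min 1
17 1 6 14 7 → min 1
1 6 14 7 6 → min 1
6 14 7 6 20 → min 6

3, 3, 3, 3, 1, 1, 1, 1, 1, 6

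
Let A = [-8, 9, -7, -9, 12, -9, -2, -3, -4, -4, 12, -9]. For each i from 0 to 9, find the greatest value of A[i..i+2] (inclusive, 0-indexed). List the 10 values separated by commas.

Sliding a size-3 window across the 12 values:
-8 9 -7 → max 9
9 -7 -9 → max 9
-7 -9 12 → max 12
-9 12 -9 → max 12
12 -9 -2 → max 12
-9 -2 -3 → max -2
-2 -3 -4 → max -2
-3 -4 -4 → max -3
-4 -4 12 → max 12
-4 12 -9 → max 12

9, 9, 12, 12, 12, -2, -2, -3, 12, 12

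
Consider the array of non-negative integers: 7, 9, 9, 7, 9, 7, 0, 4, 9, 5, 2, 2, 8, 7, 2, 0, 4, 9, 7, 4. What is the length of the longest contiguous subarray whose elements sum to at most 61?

13

[7] sum 7 len 1
[7, 9] sum 16 len 2
[7, 9, 9] sum 25 len 3
[7, 9, 9, 7] sum 32 len 4
[7, 9, 9, 7, 9] sum 41 len 5
[7, 9, 9, 7, 9, 7] sum 48 len 6
[7, 9, 9, 7, 9, 7, 0] sum 48 len 7
[7, 9, 9, 7, 9, 7, 0, 4] sum 52 len 8
[7, 9, 9, 7, 9, 7, 0, 4, 9] sum 61 len 9
[9, 9, 7, 9, 7, 0, 4, 9, 5] sum 59 len 9
[9, 9, 7, 9, 7, 0, 4, 9, 5, 2] sum 61 len 10
[9, 7, 9, 7, 0, 4, 9, 5, 2, 2] sum 54 len 10
[7, 9, 7, 0, 4, 9, 5, 2, 2, 8] sum 53 len 10
[7, 9, 7, 0, 4, 9, 5, 2, 2, 8, 7] sum 60 len 11
[9, 7, 0, 4, 9, 5, 2, 2, 8, 7, 2] sum 55 len 11
[9, 7, 0, 4, 9, 5, 2, 2, 8, 7, 2, 0] sum 55 len 12
[9, 7, 0, 4, 9, 5, 2, 2, 8, 7, 2, 0, 4] sum 59 len 13
[7, 0, 4, 9, 5, 2, 2, 8, 7, 2, 0, 4, 9] sum 59 len 13
[0, 4, 9, 5, 2, 2, 8, 7, 2, 0, 4, 9, 7] sum 59 len 13
[9, 5, 2, 2, 8, 7, 2, 0, 4, 9, 7, 4] sum 59 len 12
Longest length seen: 13.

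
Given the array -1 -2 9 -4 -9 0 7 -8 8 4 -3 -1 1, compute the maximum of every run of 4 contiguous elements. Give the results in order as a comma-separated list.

9, 9, 9, 7, 7, 8, 8, 8, 8, 4

Sliding a size-4 window across the 13 values:
[-1, -2, 9, -4] → max 9
[-2, 9, -4, -9] → max 9
[9, -4, -9, 0] → max 9
[-4, -9, 0, 7] → max 7
[-9, 0, 7, -8] → max 7
[0, 7, -8, 8] → max 8
[7, -8, 8, 4] → max 8
[-8, 8, 4, -3] → max 8
[8, 4, -3, -1] → max 8
[4, -3, -1, 1] → max 4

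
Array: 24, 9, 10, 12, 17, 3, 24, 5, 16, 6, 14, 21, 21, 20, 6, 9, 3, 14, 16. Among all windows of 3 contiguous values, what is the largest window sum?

(24, 9, 10) → sum 43
(9, 10, 12) → sum 31
(10, 12, 17) → sum 39
(12, 17, 3) → sum 32
(17, 3, 24) → sum 44
(3, 24, 5) → sum 32
(24, 5, 16) → sum 45
(5, 16, 6) → sum 27
(16, 6, 14) → sum 36
(6, 14, 21) → sum 41
(14, 21, 21) → sum 56
(21, 21, 20) → sum 62
(21, 20, 6) → sum 47
(20, 6, 9) → sum 35
(6, 9, 3) → sum 18
(9, 3, 14) → sum 26
(3, 14, 16) → sum 33
Largest of these is 62.

62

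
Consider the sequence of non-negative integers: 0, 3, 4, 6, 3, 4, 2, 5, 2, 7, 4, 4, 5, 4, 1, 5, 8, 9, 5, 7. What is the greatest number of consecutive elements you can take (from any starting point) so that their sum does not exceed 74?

Extend to the right; shrink from the left whenever the sum exceeds 74:
[0] sum 0 len 1
[0, 3] sum 3 len 2
[0, 3, 4] sum 7 len 3
[0, 3, 4, 6] sum 13 len 4
[0, 3, 4, 6, 3] sum 16 len 5
[0, 3, 4, 6, 3, 4] sum 20 len 6
[0, 3, 4, 6, 3, 4, 2] sum 22 len 7
[0, 3, 4, 6, 3, 4, 2, 5] sum 27 len 8
[0, 3, 4, 6, 3, 4, 2, 5, 2] sum 29 len 9
[0, 3, 4, 6, 3, 4, 2, 5, 2, 7] sum 36 len 10
[0, 3, 4, 6, 3, 4, 2, 5, 2, 7, 4] sum 40 len 11
[0, 3, 4, 6, 3, 4, 2, 5, 2, 7, 4, 4] sum 44 len 12
[0, 3, 4, 6, 3, 4, 2, 5, 2, 7, 4, 4, 5] sum 49 len 13
[0, 3, 4, 6, 3, 4, 2, 5, 2, 7, 4, 4, 5, 4] sum 53 len 14
[0, 3, 4, 6, 3, 4, 2, 5, 2, 7, 4, 4, 5, 4, 1] sum 54 len 15
[0, 3, 4, 6, 3, 4, 2, 5, 2, 7, 4, 4, 5, 4, 1, 5] sum 59 len 16
[0, 3, 4, 6, 3, 4, 2, 5, 2, 7, 4, 4, 5, 4, 1, 5, 8] sum 67 len 17
[4, 6, 3, 4, 2, 5, 2, 7, 4, 4, 5, 4, 1, 5, 8, 9] sum 73 len 16
[6, 3, 4, 2, 5, 2, 7, 4, 4, 5, 4, 1, 5, 8, 9, 5] sum 74 len 16
[4, 2, 5, 2, 7, 4, 4, 5, 4, 1, 5, 8, 9, 5, 7] sum 72 len 15
Longest length seen: 17.

17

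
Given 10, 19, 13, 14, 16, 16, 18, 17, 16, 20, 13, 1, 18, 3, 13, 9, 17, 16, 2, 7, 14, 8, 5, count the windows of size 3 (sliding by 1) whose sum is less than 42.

(10, 19, 13) → sum 42
(19, 13, 14) → sum 46
(13, 14, 16) → sum 43
(14, 16, 16) → sum 46
(16, 16, 18) → sum 50
(16, 18, 17) → sum 51
(18, 17, 16) → sum 51
(17, 16, 20) → sum 53
(16, 20, 13) → sum 49
(20, 13, 1) → sum 34  < 42 ✓
(13, 1, 18) → sum 32  < 42 ✓
(1, 18, 3) → sum 22  < 42 ✓
(18, 3, 13) → sum 34  < 42 ✓
(3, 13, 9) → sum 25  < 42 ✓
(13, 9, 17) → sum 39  < 42 ✓
(9, 17, 16) → sum 42
(17, 16, 2) → sum 35  < 42 ✓
(16, 2, 7) → sum 25  < 42 ✓
(2, 7, 14) → sum 23  < 42 ✓
(7, 14, 8) → sum 29  < 42 ✓
(14, 8, 5) → sum 27  < 42 ✓
11 windows satisfy the condition.

11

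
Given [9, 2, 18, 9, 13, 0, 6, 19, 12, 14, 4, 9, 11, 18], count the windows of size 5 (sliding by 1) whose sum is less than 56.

[9, 2, 18, 9, 13] → sum 51  < 56 ✓
[2, 18, 9, 13, 0] → sum 42  < 56 ✓
[18, 9, 13, 0, 6] → sum 46  < 56 ✓
[9, 13, 0, 6, 19] → sum 47  < 56 ✓
[13, 0, 6, 19, 12] → sum 50  < 56 ✓
[0, 6, 19, 12, 14] → sum 51  < 56 ✓
[6, 19, 12, 14, 4] → sum 55  < 56 ✓
[19, 12, 14, 4, 9] → sum 58
[12, 14, 4, 9, 11] → sum 50  < 56 ✓
[14, 4, 9, 11, 18] → sum 56
8 windows satisfy the condition.

8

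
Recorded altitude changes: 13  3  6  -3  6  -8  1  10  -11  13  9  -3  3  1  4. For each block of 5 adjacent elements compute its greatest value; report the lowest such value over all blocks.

6

(13, 3, 6, -3, 6) → max 13
(3, 6, -3, 6, -8) → max 6
(6, -3, 6, -8, 1) → max 6
(-3, 6, -8, 1, 10) → max 10
(6, -8, 1, 10, -11) → max 10
(-8, 1, 10, -11, 13) → max 13
(1, 10, -11, 13, 9) → max 13
(10, -11, 13, 9, -3) → max 13
(-11, 13, 9, -3, 3) → max 13
(13, 9, -3, 3, 1) → max 13
(9, -3, 3, 1, 4) → max 9
Lowest of these is 6.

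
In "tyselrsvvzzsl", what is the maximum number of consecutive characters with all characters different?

[t] len 1
[t, y] len 2
[t, y, s] len 3
[t, y, s, e] len 4
[t, y, s, e, l] len 5
[t, y, s, e, l, r] len 6
[e, l, r, s] len 4
[e, l, r, s, v] len 5
[v] len 1
[v, z] len 2
[z] len 1
[z, s] len 2
[z, s, l] len 3
Longest all-distinct length: 6.

6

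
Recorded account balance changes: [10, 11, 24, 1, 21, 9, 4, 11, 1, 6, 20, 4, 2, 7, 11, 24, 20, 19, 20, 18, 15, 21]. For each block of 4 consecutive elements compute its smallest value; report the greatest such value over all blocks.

19

Window mins for each of the 19 positions:
(10, 11, 24, 1) → min 1
(11, 24, 1, 21) → min 1
(24, 1, 21, 9) → min 1
(1, 21, 9, 4) → min 1
(21, 9, 4, 11) → min 4
(9, 4, 11, 1) → min 1
(4, 11, 1, 6) → min 1
(11, 1, 6, 20) → min 1
(1, 6, 20, 4) → min 1
(6, 20, 4, 2) → min 2
(20, 4, 2, 7) → min 2
(4, 2, 7, 11) → min 2
(2, 7, 11, 24) → min 2
(7, 11, 24, 20) → min 7
(11, 24, 20, 19) → min 11
(24, 20, 19, 20) → min 19
(20, 19, 20, 18) → min 18
(19, 20, 18, 15) → min 15
(20, 18, 15, 21) → min 15
Greatest of these is 19.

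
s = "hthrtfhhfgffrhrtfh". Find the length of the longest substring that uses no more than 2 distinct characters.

4

[h] 1 distinct, len 1
[h, t] 2 distinct, len 2
[h, t, h] 2 distinct, len 3
[h, r] 2 distinct, len 2
[r, t] 2 distinct, len 2
[t, f] 2 distinct, len 2
[f, h] 2 distinct, len 2
[f, h, h] 2 distinct, len 3
[f, h, h, f] 2 distinct, len 4
[f, g] 2 distinct, len 2
[f, g, f] 2 distinct, len 3
[f, g, f, f] 2 distinct, len 4
[f, f, r] 2 distinct, len 3
[r, h] 2 distinct, len 2
[r, h, r] 2 distinct, len 3
[r, t] 2 distinct, len 2
[t, f] 2 distinct, len 2
[f, h] 2 distinct, len 2
Longest length with ≤2 distinct: 4.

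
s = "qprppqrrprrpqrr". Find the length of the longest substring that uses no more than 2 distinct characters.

Extend right; when distinct count exceeds 2, shrink from the left:
[q] 1 distinct, len 1
[q, p] 2 distinct, len 2
[p, r] 2 distinct, len 2
[p, r, p] 2 distinct, len 3
[p, r, p, p] 2 distinct, len 4
[p, p, q] 2 distinct, len 3
[q, r] 2 distinct, len 2
[q, r, r] 2 distinct, len 3
[r, r, p] 2 distinct, len 3
[r, r, p, r] 2 distinct, len 4
[r, r, p, r, r] 2 distinct, len 5
[r, r, p, r, r, p] 2 distinct, len 6
[p, q] 2 distinct, len 2
[q, r] 2 distinct, len 2
[q, r, r] 2 distinct, len 3
Longest length with ≤2 distinct: 6.

6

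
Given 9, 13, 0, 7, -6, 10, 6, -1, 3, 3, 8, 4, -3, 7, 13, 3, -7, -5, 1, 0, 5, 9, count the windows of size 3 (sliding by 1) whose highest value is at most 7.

8

[9, 13, 0] → max 13
[13, 0, 7] → max 13
[0, 7, -6] → max 7  ≤ 7 ✓
[7, -6, 10] → max 10
[-6, 10, 6] → max 10
[10, 6, -1] → max 10
[6, -1, 3] → max 6  ≤ 7 ✓
[-1, 3, 3] → max 3  ≤ 7 ✓
[3, 3, 8] → max 8
[3, 8, 4] → max 8
[8, 4, -3] → max 8
[4, -3, 7] → max 7  ≤ 7 ✓
[-3, 7, 13] → max 13
[7, 13, 3] → max 13
[13, 3, -7] → max 13
[3, -7, -5] → max 3  ≤ 7 ✓
[-7, -5, 1] → max 1  ≤ 7 ✓
[-5, 1, 0] → max 1  ≤ 7 ✓
[1, 0, 5] → max 5  ≤ 7 ✓
[0, 5, 9] → max 9
8 windows satisfy the condition.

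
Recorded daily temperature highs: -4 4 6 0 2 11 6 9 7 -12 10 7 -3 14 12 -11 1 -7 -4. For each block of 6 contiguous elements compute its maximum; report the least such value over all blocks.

Window maxs for each of the 14 positions:
[-4, 4, 6, 0, 2, 11] → max 11
[4, 6, 0, 2, 11, 6] → max 11
[6, 0, 2, 11, 6, 9] → max 11
[0, 2, 11, 6, 9, 7] → max 11
[2, 11, 6, 9, 7, -12] → max 11
[11, 6, 9, 7, -12, 10] → max 11
[6, 9, 7, -12, 10, 7] → max 10
[9, 7, -12, 10, 7, -3] → max 10
[7, -12, 10, 7, -3, 14] → max 14
[-12, 10, 7, -3, 14, 12] → max 14
[10, 7, -3, 14, 12, -11] → max 14
[7, -3, 14, 12, -11, 1] → max 14
[-3, 14, 12, -11, 1, -7] → max 14
[14, 12, -11, 1, -7, -4] → max 14
Least of these is 10.

10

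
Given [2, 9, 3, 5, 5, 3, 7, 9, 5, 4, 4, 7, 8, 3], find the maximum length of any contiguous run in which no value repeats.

5

add 2: [2] len 1
add 9: [2, 9] len 2
add 3: [2, 9, 3] len 3
add 5: [2, 9, 3, 5] len 4
add 5 (repeat 5, move left end past it): [5] len 1
add 3: [5, 3] len 2
add 7: [5, 3, 7] len 3
add 9: [5, 3, 7, 9] len 4
add 5 (repeat 5, move left end past it): [3, 7, 9, 5] len 4
add 4: [3, 7, 9, 5, 4] len 5
add 4 (repeat 4, move left end past it): [4] len 1
add 7: [4, 7] len 2
add 8: [4, 7, 8] len 3
add 3: [4, 7, 8, 3] len 4
Longest all-distinct length: 5.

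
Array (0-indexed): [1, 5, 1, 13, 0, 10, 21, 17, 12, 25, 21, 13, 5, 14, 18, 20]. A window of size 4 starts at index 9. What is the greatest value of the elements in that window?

Elements at indices 9..12: 25, 21, 13, 5
max(25, 21, 13, 5) = 25

25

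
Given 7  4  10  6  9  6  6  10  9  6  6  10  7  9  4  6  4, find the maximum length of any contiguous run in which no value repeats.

add 7: [7] len 1
add 4: [7, 4] len 2
add 10: [7, 4, 10] len 3
add 6: [7, 4, 10, 6] len 4
add 9: [7, 4, 10, 6, 9] len 5
add 6 (repeat 6, move left end past it): [9, 6] len 2
add 6 (repeat 6, move left end past it): [6] len 1
add 10: [6, 10] len 2
add 9: [6, 10, 9] len 3
add 6 (repeat 6, move left end past it): [10, 9, 6] len 3
add 6 (repeat 6, move left end past it): [6] len 1
add 10: [6, 10] len 2
add 7: [6, 10, 7] len 3
add 9: [6, 10, 7, 9] len 4
add 4: [6, 10, 7, 9, 4] len 5
add 6 (repeat 6, move left end past it): [10, 7, 9, 4, 6] len 5
add 4 (repeat 4, move left end past it): [6, 4] len 2
Longest all-distinct length: 5.

5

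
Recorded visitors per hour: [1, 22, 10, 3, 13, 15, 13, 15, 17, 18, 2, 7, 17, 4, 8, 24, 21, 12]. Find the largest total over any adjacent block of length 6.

[1, 22, 10, 3, 13, 15] → sum 64
[22, 10, 3, 13, 15, 13] → sum 76
[10, 3, 13, 15, 13, 15] → sum 69
[3, 13, 15, 13, 15, 17] → sum 76
[13, 15, 13, 15, 17, 18] → sum 91
[15, 13, 15, 17, 18, 2] → sum 80
[13, 15, 17, 18, 2, 7] → sum 72
[15, 17, 18, 2, 7, 17] → sum 76
[17, 18, 2, 7, 17, 4] → sum 65
[18, 2, 7, 17, 4, 8] → sum 56
[2, 7, 17, 4, 8, 24] → sum 62
[7, 17, 4, 8, 24, 21] → sum 81
[17, 4, 8, 24, 21, 12] → sum 86
Largest of these is 91.

91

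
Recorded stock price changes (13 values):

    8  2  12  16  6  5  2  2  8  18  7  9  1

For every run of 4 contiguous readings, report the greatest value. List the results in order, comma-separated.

16, 16, 16, 16, 6, 8, 18, 18, 18, 18

8 2 12 16 → max 16
2 12 16 6 → max 16
12 16 6 5 → max 16
16 6 5 2 → max 16
6 5 2 2 → max 6
5 2 2 8 → max 8
2 2 8 18 → max 18
2 8 18 7 → max 18
8 18 7 9 → max 18
18 7 9 1 → max 18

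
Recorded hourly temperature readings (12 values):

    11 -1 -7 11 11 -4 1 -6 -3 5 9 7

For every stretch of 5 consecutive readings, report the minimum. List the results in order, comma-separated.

-7, -7, -7, -6, -6, -6, -6, -6

Sliding a size-5 window across the 12 values:
[11, -1, -7, 11, 11] → min -7
[-1, -7, 11, 11, -4] → min -7
[-7, 11, 11, -4, 1] → min -7
[11, 11, -4, 1, -6] → min -6
[11, -4, 1, -6, -3] → min -6
[-4, 1, -6, -3, 5] → min -6
[1, -6, -3, 5, 9] → min -6
[-6, -3, 5, 9, 7] → min -6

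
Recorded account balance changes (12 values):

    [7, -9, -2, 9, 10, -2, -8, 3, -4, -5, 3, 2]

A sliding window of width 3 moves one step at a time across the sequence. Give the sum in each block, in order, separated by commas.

Sliding a size-3 window across the 12 values:
[7, -9, -2] → sum -4
[-9, -2, 9] → sum -2
[-2, 9, 10] → sum 17
[9, 10, -2] → sum 17
[10, -2, -8] → sum 0
[-2, -8, 3] → sum -7
[-8, 3, -4] → sum -9
[3, -4, -5] → sum -6
[-4, -5, 3] → sum -6
[-5, 3, 2] → sum 0

-4, -2, 17, 17, 0, -7, -9, -6, -6, 0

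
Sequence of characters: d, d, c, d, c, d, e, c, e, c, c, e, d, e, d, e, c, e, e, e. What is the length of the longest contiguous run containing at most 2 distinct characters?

[d] 1 distinct, len 1
[d, d] 1 distinct, len 2
[d, d, c] 2 distinct, len 3
[d, d, c, d] 2 distinct, len 4
[d, d, c, d, c] 2 distinct, len 5
[d, d, c, d, c, d] 2 distinct, len 6
[d, e] 2 distinct, len 2
[e, c] 2 distinct, len 2
[e, c, e] 2 distinct, len 3
[e, c, e, c] 2 distinct, len 4
[e, c, e, c, c] 2 distinct, len 5
[e, c, e, c, c, e] 2 distinct, len 6
[e, d] 2 distinct, len 2
[e, d, e] 2 distinct, len 3
[e, d, e, d] 2 distinct, len 4
[e, d, e, d, e] 2 distinct, len 5
[e, c] 2 distinct, len 2
[e, c, e] 2 distinct, len 3
[e, c, e, e] 2 distinct, len 4
[e, c, e, e, e] 2 distinct, len 5
Longest length with ≤2 distinct: 6.

6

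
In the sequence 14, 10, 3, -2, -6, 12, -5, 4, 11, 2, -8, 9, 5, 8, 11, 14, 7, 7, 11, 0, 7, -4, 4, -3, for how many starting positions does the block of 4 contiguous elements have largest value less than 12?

[14, 10, 3, -2] → max 14
[10, 3, -2, -6] → max 10  < 12 ✓
[3, -2, -6, 12] → max 12
[-2, -6, 12, -5] → max 12
[-6, 12, -5, 4] → max 12
[12, -5, 4, 11] → max 12
[-5, 4, 11, 2] → max 11  < 12 ✓
[4, 11, 2, -8] → max 11  < 12 ✓
[11, 2, -8, 9] → max 11  < 12 ✓
[2, -8, 9, 5] → max 9  < 12 ✓
[-8, 9, 5, 8] → max 9  < 12 ✓
[9, 5, 8, 11] → max 11  < 12 ✓
[5, 8, 11, 14] → max 14
[8, 11, 14, 7] → max 14
[11, 14, 7, 7] → max 14
[14, 7, 7, 11] → max 14
[7, 7, 11, 0] → max 11  < 12 ✓
[7, 11, 0, 7] → max 11  < 12 ✓
[11, 0, 7, -4] → max 11  < 12 ✓
[0, 7, -4, 4] → max 7  < 12 ✓
[7, -4, 4, -3] → max 7  < 12 ✓
12 windows satisfy the condition.

12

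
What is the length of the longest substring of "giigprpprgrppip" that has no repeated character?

4

[g] len 1
[g, i] len 2
[i] len 1
[i, g] len 2
[i, g, p] len 3
[i, g, p, r] len 4
[r, p] len 2
[p] len 1
[p, r] len 2
[p, r, g] len 3
[g, r] len 2
[g, r, p] len 3
[p] len 1
[p, i] len 2
[i, p] len 2
Longest all-distinct length: 4.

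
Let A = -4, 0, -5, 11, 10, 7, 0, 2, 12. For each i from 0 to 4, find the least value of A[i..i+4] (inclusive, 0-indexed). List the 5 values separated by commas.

-5, -5, -5, 0, 0

[-4, 0, -5, 11, 10] → min -5
[0, -5, 11, 10, 7] → min -5
[-5, 11, 10, 7, 0] → min -5
[11, 10, 7, 0, 2] → min 0
[10, 7, 0, 2, 12] → min 0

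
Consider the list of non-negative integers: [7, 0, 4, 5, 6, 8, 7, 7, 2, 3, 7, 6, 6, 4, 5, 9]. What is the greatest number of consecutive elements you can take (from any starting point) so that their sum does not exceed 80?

[7] sum 7 len 1
[7, 0] sum 7 len 2
[7, 0, 4] sum 11 len 3
[7, 0, 4, 5] sum 16 len 4
[7, 0, 4, 5, 6] sum 22 len 5
[7, 0, 4, 5, 6, 8] sum 30 len 6
[7, 0, 4, 5, 6, 8, 7] sum 37 len 7
[7, 0, 4, 5, 6, 8, 7, 7] sum 44 len 8
[7, 0, 4, 5, 6, 8, 7, 7, 2] sum 46 len 9
[7, 0, 4, 5, 6, 8, 7, 7, 2, 3] sum 49 len 10
[7, 0, 4, 5, 6, 8, 7, 7, 2, 3, 7] sum 56 len 11
[7, 0, 4, 5, 6, 8, 7, 7, 2, 3, 7, 6] sum 62 len 12
[7, 0, 4, 5, 6, 8, 7, 7, 2, 3, 7, 6, 6] sum 68 len 13
[7, 0, 4, 5, 6, 8, 7, 7, 2, 3, 7, 6, 6, 4] sum 72 len 14
[7, 0, 4, 5, 6, 8, 7, 7, 2, 3, 7, 6, 6, 4, 5] sum 77 len 15
[0, 4, 5, 6, 8, 7, 7, 2, 3, 7, 6, 6, 4, 5, 9] sum 79 len 15
Longest length seen: 15.

15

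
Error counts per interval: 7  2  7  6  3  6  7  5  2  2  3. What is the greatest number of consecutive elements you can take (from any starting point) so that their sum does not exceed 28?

Extend to the right; shrink from the left whenever the sum exceeds 28:
[7] sum 7 len 1
[7, 2] sum 9 len 2
[7, 2, 7] sum 16 len 3
[7, 2, 7, 6] sum 22 len 4
[7, 2, 7, 6, 3] sum 25 len 5
[2, 7, 6, 3, 6] sum 24 len 5
[6, 3, 6, 7] sum 22 len 4
[6, 3, 6, 7, 5] sum 27 len 5
[3, 6, 7, 5, 2] sum 23 len 5
[3, 6, 7, 5, 2, 2] sum 25 len 6
[3, 6, 7, 5, 2, 2, 3] sum 28 len 7
Longest length seen: 7.

7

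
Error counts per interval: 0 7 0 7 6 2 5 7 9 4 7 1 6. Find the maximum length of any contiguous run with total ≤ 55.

Extend to the right; shrink from the left whenever the sum exceeds 55:
→ 0: sum 0, len 1
→ 7: sum 7, len 2
→ 0: sum 7, len 3
→ 7: sum 14, len 4
→ 6: sum 20, len 5
→ 2: sum 22, len 6
→ 5: sum 27, len 7
→ 7: sum 34, len 8
→ 9: sum 43, len 9
→ 4: sum 47, len 10
→ 7: sum 54, len 11
→ 1: sum 55, len 12
→ 6 (dropped 0, 7): sum 54, len 11
Longest length seen: 12.

12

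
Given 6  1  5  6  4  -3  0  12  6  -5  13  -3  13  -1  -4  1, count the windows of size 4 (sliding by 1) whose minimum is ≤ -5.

[6, 1, 5, 6] → min 1
[1, 5, 6, 4] → min 1
[5, 6, 4, -3] → min -3
[6, 4, -3, 0] → min -3
[4, -3, 0, 12] → min -3
[-3, 0, 12, 6] → min -3
[0, 12, 6, -5] → min -5  ≤ -5 ✓
[12, 6, -5, 13] → min -5  ≤ -5 ✓
[6, -5, 13, -3] → min -5  ≤ -5 ✓
[-5, 13, -3, 13] → min -5  ≤ -5 ✓
[13, -3, 13, -1] → min -3
[-3, 13, -1, -4] → min -4
[13, -1, -4, 1] → min -4
4 windows satisfy the condition.

4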